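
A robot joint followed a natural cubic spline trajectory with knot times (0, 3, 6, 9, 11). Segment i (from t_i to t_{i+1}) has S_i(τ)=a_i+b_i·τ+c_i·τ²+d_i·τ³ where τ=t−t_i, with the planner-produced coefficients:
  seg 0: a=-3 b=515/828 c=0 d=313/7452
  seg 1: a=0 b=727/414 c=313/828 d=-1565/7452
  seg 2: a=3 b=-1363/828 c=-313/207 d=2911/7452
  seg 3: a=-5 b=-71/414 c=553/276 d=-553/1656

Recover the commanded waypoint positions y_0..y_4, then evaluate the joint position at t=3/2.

y_0 = S_0(0) = a_0 = -3
y_1 = S_1(0) = a_1 = 0
y_2 = S_2(0) = a_2 = 3
y_3 = S_3(0) = a_3 = -5
y_4 = S_3(2) = 0
t_q=3/2 is in segment 0 (τ=3/2); S_0(τ)=-1417/736

y_0=-3 y_1=0 y_2=3 y_3=-5 y_4=0
S(3/2) = -1417/736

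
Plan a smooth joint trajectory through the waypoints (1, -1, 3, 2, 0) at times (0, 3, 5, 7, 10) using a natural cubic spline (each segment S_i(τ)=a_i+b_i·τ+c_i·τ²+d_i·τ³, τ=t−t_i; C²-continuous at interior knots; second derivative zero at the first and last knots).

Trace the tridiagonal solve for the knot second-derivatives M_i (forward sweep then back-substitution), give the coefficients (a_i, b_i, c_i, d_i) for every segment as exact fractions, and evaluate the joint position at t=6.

Δ: Δ0=-2/3, Δ1=2, Δ2=-1/2, Δ3=-2/3
row 1: diag=10, rhs=16; c'=1/5, d'=8/5
row 2: denom=8−2·1/5=38/5; d'=(-15−2·8/5)/(38/5)=-91/38
row 3: denom=10−2·5/19=180/19; d'=(-1−2·-91/38)/(180/19)=2/5
back: M3=2/5
back: M2=-91/38−5/19·2/5=-5/2
back: M1=8/5−1/5·-5/2=21/10
M: M0=0, M1=21/10, M2=-5/2, M3=2/5, M4=0
seg 0: a=1, c=M0/2=0, d=(M1−M0)/(6·3)=7/60, b=Δ0−h0·(2M0+M1)/6=-103/60
seg 1: a=-1, c=M1/2=21/20, d=(M2−M1)/(6·2)=-23/60, b=Δ1−h1·(2M1+M2)/6=43/30
seg 2: a=3, c=M2/2=-5/4, d=(M3−M2)/(6·2)=29/120, b=Δ2−h2·(2M2+M3)/6=31/30
seg 3: a=2, c=M3/2=1/5, d=(M4−M3)/(6·3)=-1/45, b=Δ3−h3·(2M3+M4)/6=-16/15
t_q=6 → seg 2, τ=1; S=3+31/30·τ+-5/4·τ²+29/120·τ³=121/40

  seg 0: a=1 b=-103/60 c=0 d=7/60
  seg 1: a=-1 b=43/30 c=21/20 d=-23/60
  seg 2: a=3 b=31/30 c=-5/4 d=29/120
  seg 3: a=2 b=-16/15 c=1/5 d=-1/45
S(6) = 121/40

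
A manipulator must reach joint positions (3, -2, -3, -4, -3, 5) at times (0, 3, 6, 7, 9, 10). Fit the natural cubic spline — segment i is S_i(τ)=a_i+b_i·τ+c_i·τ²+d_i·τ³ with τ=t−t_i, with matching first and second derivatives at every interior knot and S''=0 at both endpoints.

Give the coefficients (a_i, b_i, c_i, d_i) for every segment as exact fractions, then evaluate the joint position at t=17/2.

Δ: Δ0=-5/3, Δ1=-1/3, Δ2=-1, Δ3=1/2, Δ4=8
row 1: diag=12, rhs=8; c'=1/4, d'=2/3
row 2: denom=8−3·1/4=29/4; d'=(-4−3·2/3)/(29/4)=-24/29
row 3: denom=6−1·4/29=170/29; d'=(9−1·-24/29)/(170/29)=57/34
row 4: denom=6−2·29/85=452/85; d'=(45−2·57/34)/(452/85)=885/113
back: M4=885/113
back: M3=57/34−29/85·885/113=-225/226
back: M2=-24/29−4/29·-225/226=-78/113
back: M1=2/3−1/4·-78/113=569/678
M: M0=0, M1=569/678, M2=-78/113, M3=-225/226, M4=885/113, M5=0
seg 0: a=3, c=M0/2=0, d=(M1−M0)/(6·3)=569/12204, b=Δ0−h0·(2M0+M1)/6=-943/452
seg 1: a=-2, c=M1/2=569/1356, d=(M2−M1)/(6·3)=-1037/12204, b=Δ1−h1·(2M1+M2)/6=-187/226
seg 2: a=-3, c=M2/2=-39/113, d=(M3−M2)/(6·1)=-23/452, b=Δ2−h2·(2M2+M3)/6=-273/452
seg 3: a=-4, c=M3/2=-225/452, d=(M4−M3)/(6·2)=665/904, b=Δ3−h3·(2M3+M4)/6=-327/226
seg 4: a=-3, c=M4/2=885/226, d=(M5−M4)/(6·1)=-295/226, b=Δ4−h4·(2M4+M5)/6=609/113
t_q=17/2 → seg 3, τ=3/2; S=-4+-327/226·τ+-225/452·τ²+665/904·τ³=-34769/7232

  seg 0: a=3 b=-943/452 c=0 d=569/12204
  seg 1: a=-2 b=-187/226 c=569/1356 d=-1037/12204
  seg 2: a=-3 b=-273/452 c=-39/113 d=-23/452
  seg 3: a=-4 b=-327/226 c=-225/452 d=665/904
  seg 4: a=-3 b=609/113 c=885/226 d=-295/226
S(17/2) = -34769/7232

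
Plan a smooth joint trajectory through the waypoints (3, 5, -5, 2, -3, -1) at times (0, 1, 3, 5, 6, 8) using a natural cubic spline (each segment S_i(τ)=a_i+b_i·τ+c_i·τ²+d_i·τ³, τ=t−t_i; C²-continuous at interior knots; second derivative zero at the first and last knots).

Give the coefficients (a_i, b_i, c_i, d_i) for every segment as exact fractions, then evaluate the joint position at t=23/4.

  seg 0: a=3 b=5407/1396 c=0 d=-2615/1396
  seg 1: a=5 b=-1219/698 c=-7845/1396 d=2787/1396
  seg 2: a=-5 b=-187/698 c=8877/1396 d=-6247/2792
  seg 3: a=2 b=-587/349 c=-2466/349 d=1308/349
  seg 4: a=-3 b=-1595/349 c=1458/349 d=-243/349
S(23/4) = -9241/5584

Δ: Δ0=2, Δ1=-5, Δ2=7/2, Δ3=-5, Δ4=1
row 1: diag=6, rhs=-42; c'=1/3, d'=-7
row 2: denom=8−2·1/3=22/3; d'=(51−2·-7)/(22/3)=195/22
row 3: denom=6−2·3/11=60/11; d'=(-51−2·195/22)/(60/11)=-63/5
row 4: denom=6−1·11/60=349/60; d'=(36−1·-63/5)/(349/60)=2916/349
back: M4=2916/349
back: M3=-63/5−11/60·2916/349=-4932/349
back: M2=195/22−3/11·-4932/349=8877/698
back: M1=-7−1/3·8877/698=-7845/698
M: M0=0, M1=-7845/698, M2=8877/698, M3=-4932/349, M4=2916/349, M5=0
seg 0: a=3, c=M0/2=0, d=(M1−M0)/(6·1)=-2615/1396, b=Δ0−h0·(2M0+M1)/6=5407/1396
seg 1: a=5, c=M1/2=-7845/1396, d=(M2−M1)/(6·2)=2787/1396, b=Δ1−h1·(2M1+M2)/6=-1219/698
seg 2: a=-5, c=M2/2=8877/1396, d=(M3−M2)/(6·2)=-6247/2792, b=Δ2−h2·(2M2+M3)/6=-187/698
seg 3: a=2, c=M3/2=-2466/349, d=(M4−M3)/(6·1)=1308/349, b=Δ3−h3·(2M3+M4)/6=-587/349
seg 4: a=-3, c=M4/2=1458/349, d=(M5−M4)/(6·2)=-243/349, b=Δ4−h4·(2M4+M5)/6=-1595/349
t_q=23/4 → seg 3, τ=3/4; S=2+-587/349·τ+-2466/349·τ²+1308/349·τ³=-9241/5584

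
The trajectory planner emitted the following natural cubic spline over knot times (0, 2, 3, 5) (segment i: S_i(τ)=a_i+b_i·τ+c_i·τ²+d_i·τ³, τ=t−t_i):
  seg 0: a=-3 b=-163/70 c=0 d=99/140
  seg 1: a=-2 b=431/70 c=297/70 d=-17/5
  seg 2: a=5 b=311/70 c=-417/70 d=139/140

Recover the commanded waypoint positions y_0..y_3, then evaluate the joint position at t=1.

y_0 = S_0(0) = a_0 = -3
y_1 = S_1(0) = a_1 = -2
y_2 = S_2(0) = a_2 = 5
y_3 = S_2(2) = -2
t_q=1 is in segment 0 (τ=1); S_0(τ)=-647/140

y_0=-3 y_1=-2 y_2=5 y_3=-2
S(1) = -647/140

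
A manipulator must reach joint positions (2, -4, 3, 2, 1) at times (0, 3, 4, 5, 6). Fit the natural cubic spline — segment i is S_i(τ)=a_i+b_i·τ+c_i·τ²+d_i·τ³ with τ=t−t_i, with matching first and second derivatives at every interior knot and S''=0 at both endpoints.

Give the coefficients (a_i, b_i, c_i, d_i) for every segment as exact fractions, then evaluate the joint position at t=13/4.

  seg 0: a=2 b=-733/116 c=0 d=167/348
  seg 1: a=-4 b=385/58 c=501/116 d=-459/116
  seg 2: a=3 b=395/116 c=-219/29 d=365/116
  seg 3: a=2 b=-131/58 c=219/116 d=-73/116
S(13/4) = -15831/7424

Δ: Δ0=-2, Δ1=7, Δ2=-1, Δ3=-1
row 1: diag=8, rhs=54; c'=1/8, d'=27/4
row 2: denom=4−1·1/8=31/8; d'=(-48−1·27/4)/(31/8)=-438/31
row 3: denom=4−1·8/31=116/31; d'=(0−1·-438/31)/(116/31)=219/58
back: M3=219/58
back: M2=-438/31−8/31·219/58=-438/29
back: M1=27/4−1/8·-438/29=501/58
M: M0=0, M1=501/58, M2=-438/29, M3=219/58, M4=0
seg 0: a=2, c=M0/2=0, d=(M1−M0)/(6·3)=167/348, b=Δ0−h0·(2M0+M1)/6=-733/116
seg 1: a=-4, c=M1/2=501/116, d=(M2−M1)/(6·1)=-459/116, b=Δ1−h1·(2M1+M2)/6=385/58
seg 2: a=3, c=M2/2=-219/29, d=(M3−M2)/(6·1)=365/116, b=Δ2−h2·(2M2+M3)/6=395/116
seg 3: a=2, c=M3/2=219/116, d=(M4−M3)/(6·1)=-73/116, b=Δ3−h3·(2M3+M4)/6=-131/58
t_q=13/4 → seg 1, τ=1/4; S=-4+385/58·τ+501/116·τ²+-459/116·τ³=-15831/7424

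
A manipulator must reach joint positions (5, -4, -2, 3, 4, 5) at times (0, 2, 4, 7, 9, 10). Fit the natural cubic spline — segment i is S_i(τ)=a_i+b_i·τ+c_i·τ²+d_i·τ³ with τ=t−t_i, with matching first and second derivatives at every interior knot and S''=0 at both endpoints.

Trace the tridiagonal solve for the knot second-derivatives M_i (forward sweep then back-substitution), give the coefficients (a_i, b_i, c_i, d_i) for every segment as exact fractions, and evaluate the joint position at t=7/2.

Δ: Δ0=-9/2, Δ1=1, Δ2=5/3, Δ3=1/2, Δ4=1
row 1: diag=8, rhs=33; c'=1/4, d'=33/8
row 2: denom=10−2·1/4=19/2; d'=(4−2·33/8)/(19/2)=-17/38
row 3: denom=10−3·6/19=172/19; d'=(-7−3·-17/38)/(172/19)=-5/8
row 4: denom=6−2·19/86=239/43; d'=(3−2·-5/8)/(239/43)=731/956
back: M4=731/956
back: M3=-5/8−19/86·731/956=-759/956
back: M2=-17/38−6/19·-759/956=-47/239
back: M1=33/8−1/4·-47/239=7981/1912
M: M0=0, M1=7981/1912, M2=-47/239, M3=-759/956, M4=731/956, M5=0
seg 0: a=5, c=M0/2=0, d=(M1−M0)/(6·2)=7981/22944, b=Δ0−h0·(2M0+M1)/6=-33793/5736
seg 1: a=-4, c=M1/2=7981/3824, d=(M2−M1)/(6·2)=-8357/22944, b=Δ1−h1·(2M1+M2)/6=-4925/2868
seg 2: a=-2, c=M2/2=-47/478, d=(M3−M2)/(6·3)=-571/17208, b=Δ2−h2·(2M2+M3)/6=12965/5736
seg 3: a=3, c=M3/2=-759/1912, d=(M4−M3)/(6·2)=745/5736, b=Δ3−h3·(2M3+M4)/6=2221/2868
seg 4: a=4, c=M4/2=731/1912, d=(M5−M4)/(6·1)=-731/5736, b=Δ4−h4·(2M4+M5)/6=2137/2868
t_q=7/2 → seg 1, τ=3/2; S=-4+-4925/2868·τ+7981/3824·τ²+-8357/22944·τ³=-190233/61184

  seg 0: a=5 b=-33793/5736 c=0 d=7981/22944
  seg 1: a=-4 b=-4925/2868 c=7981/3824 d=-8357/22944
  seg 2: a=-2 b=12965/5736 c=-47/478 d=-571/17208
  seg 3: a=3 b=2221/2868 c=-759/1912 d=745/5736
  seg 4: a=4 b=2137/2868 c=731/1912 d=-731/5736
S(7/2) = -190233/61184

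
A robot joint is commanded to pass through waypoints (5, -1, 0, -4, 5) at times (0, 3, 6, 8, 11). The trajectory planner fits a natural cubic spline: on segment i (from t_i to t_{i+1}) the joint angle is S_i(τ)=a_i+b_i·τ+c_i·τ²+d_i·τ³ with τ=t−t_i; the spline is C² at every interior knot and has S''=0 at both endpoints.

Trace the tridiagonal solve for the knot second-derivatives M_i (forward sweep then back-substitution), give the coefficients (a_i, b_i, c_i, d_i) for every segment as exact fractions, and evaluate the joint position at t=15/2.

Δ: Δ0=-2, Δ1=1/3, Δ2=-2, Δ3=3
row 1: diag=12, rhs=14; c'=1/4, d'=7/6
row 2: denom=10−3·1/4=37/4; d'=(-14−3·7/6)/(37/4)=-70/37
row 3: denom=10−2·8/37=354/37; d'=(30−2·-70/37)/(354/37)=625/177
back: M3=625/177
back: M2=-70/37−8/37·625/177=-470/177
back: M1=7/6−1/4·-470/177=108/59
M: M0=0, M1=108/59, M2=-470/177, M3=625/177, M4=0
seg 0: a=5, c=M0/2=0, d=(M1−M0)/(6·3)=6/59, b=Δ0−h0·(2M0+M1)/6=-172/59
seg 1: a=-1, c=M1/2=54/59, d=(M2−M1)/(6·3)=-397/1593, b=Δ1−h1·(2M1+M2)/6=-10/59
seg 2: a=0, c=M2/2=-235/177, d=(M3−M2)/(6·2)=365/708, b=Δ2−h2·(2M2+M3)/6=-83/59
seg 3: a=-4, c=M3/2=625/354, d=(M4−M3)/(6·3)=-625/3186, b=Δ3−h3·(2M3+M4)/6=-94/177
t_q=15/2 → seg 2, τ=3/2; S=0+-83/59·τ+-235/177·τ²+365/708·τ³=-6339/1888

  seg 0: a=5 b=-172/59 c=0 d=6/59
  seg 1: a=-1 b=-10/59 c=54/59 d=-397/1593
  seg 2: a=0 b=-83/59 c=-235/177 d=365/708
  seg 3: a=-4 b=-94/177 c=625/354 d=-625/3186
S(15/2) = -6339/1888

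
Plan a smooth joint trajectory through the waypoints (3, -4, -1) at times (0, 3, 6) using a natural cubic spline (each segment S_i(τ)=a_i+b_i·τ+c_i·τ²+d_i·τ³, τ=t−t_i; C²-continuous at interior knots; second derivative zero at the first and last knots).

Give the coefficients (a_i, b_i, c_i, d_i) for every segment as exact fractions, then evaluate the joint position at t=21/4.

  seg 0: a=3 b=-19/6 c=0 d=5/54
  seg 1: a=-4 b=-2/3 c=5/6 d=-5/54
S(21/4) = -299/128

Δ: Δ0=-7/3, Δ1=1
row 1: diag=12, rhs=20; c'=1/4, d'=5/3
back: M1=5/3
M: M0=0, M1=5/3, M2=0
seg 0: a=3, c=M0/2=0, d=(M1−M0)/(6·3)=5/54, b=Δ0−h0·(2M0+M1)/6=-19/6
seg 1: a=-4, c=M1/2=5/6, d=(M2−M1)/(6·3)=-5/54, b=Δ1−h1·(2M1+M2)/6=-2/3
t_q=21/4 → seg 1, τ=9/4; S=-4+-2/3·τ+5/6·τ²+-5/54·τ³=-299/128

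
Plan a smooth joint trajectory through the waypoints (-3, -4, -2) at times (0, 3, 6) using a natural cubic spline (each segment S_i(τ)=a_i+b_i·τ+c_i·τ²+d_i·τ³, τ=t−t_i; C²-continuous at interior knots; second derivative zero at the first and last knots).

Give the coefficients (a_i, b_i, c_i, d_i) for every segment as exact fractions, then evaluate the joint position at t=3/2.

Δ: Δ0=-1/3, Δ1=2/3
row 1: diag=12, rhs=6; c'=1/4, d'=1/2
back: M1=1/2
M: M0=0, M1=1/2, M2=0
seg 0: a=-3, c=M0/2=0, d=(M1−M0)/(6·3)=1/36, b=Δ0−h0·(2M0+M1)/6=-7/12
seg 1: a=-4, c=M1/2=1/4, d=(M2−M1)/(6·3)=-1/36, b=Δ1−h1·(2M1+M2)/6=1/6
t_q=3/2 → seg 0, τ=3/2; S=-3+-7/12·τ+0·τ²+1/36·τ³=-121/32

  seg 0: a=-3 b=-7/12 c=0 d=1/36
  seg 1: a=-4 b=1/6 c=1/4 d=-1/36
S(3/2) = -121/32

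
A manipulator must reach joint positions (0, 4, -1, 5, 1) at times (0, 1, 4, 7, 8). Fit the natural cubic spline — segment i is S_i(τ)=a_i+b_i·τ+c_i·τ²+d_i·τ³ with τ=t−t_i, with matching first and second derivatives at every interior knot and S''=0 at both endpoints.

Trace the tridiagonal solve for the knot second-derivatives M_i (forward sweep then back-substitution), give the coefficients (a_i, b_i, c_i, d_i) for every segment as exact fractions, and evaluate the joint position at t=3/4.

Δ: Δ0=4, Δ1=-5/3, Δ2=2, Δ3=-4
row 1: diag=8, rhs=-34; c'=3/8, d'=-17/4
row 2: denom=12−3·3/8=87/8; d'=(22−3·-17/4)/(87/8)=278/87
row 3: denom=8−3·8/29=208/29; d'=(-36−3·278/87)/(208/29)=-661/104
back: M3=-661/104
back: M2=278/87−8/29·-661/104=193/39
back: M1=-17/4−3/8·193/39=-635/104
M: M0=0, M1=-635/104, M2=193/39, M3=-661/104, M4=0
seg 0: a=0, c=M0/2=0, d=(M1−M0)/(6·1)=-635/624, b=Δ0−h0·(2M0+M1)/6=3131/624
seg 1: a=4, c=M1/2=-635/208, d=(M2−M1)/(6·3)=3449/5616, b=Δ1−h1·(2M1+M2)/6=613/312
seg 2: a=-1, c=M2/2=193/78, d=(M3−M2)/(6·3)=-3527/5616, b=Δ2−h2·(2M2+M3)/6=11/48
seg 3: a=5, c=M3/2=-661/208, d=(M4−M3)/(6·1)=661/624, b=Δ3−h3·(2M3+M4)/6=-587/312
t_q=3/4 → seg 0, τ=3/4; S=0+3131/624·τ+0·τ²+-635/624·τ³=44381/13312

  seg 0: a=0 b=3131/624 c=0 d=-635/624
  seg 1: a=4 b=613/312 c=-635/208 d=3449/5616
  seg 2: a=-1 b=11/48 c=193/78 d=-3527/5616
  seg 3: a=5 b=-587/312 c=-661/208 d=661/624
S(3/4) = 44381/13312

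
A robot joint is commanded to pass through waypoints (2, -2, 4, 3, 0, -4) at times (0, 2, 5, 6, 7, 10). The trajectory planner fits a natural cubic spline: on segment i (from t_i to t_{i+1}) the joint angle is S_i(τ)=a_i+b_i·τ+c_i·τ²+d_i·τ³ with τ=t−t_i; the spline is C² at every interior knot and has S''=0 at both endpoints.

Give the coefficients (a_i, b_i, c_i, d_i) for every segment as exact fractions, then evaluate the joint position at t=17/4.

  seg 0: a=2 b=-6614/2121 c=0 d=593/2121
  seg 1: a=-2 b=502/2121 c=1186/707 d=-6934/19089
  seg 2: a=4 b=1048/2121 c=-3376/2121 d=69/707
  seg 3: a=3 b=-5083/2121 c=-2755/2121 d=1475/2121
  seg 4: a=0 b=-2056/707 c=1670/2121 d=-1670/19089
S(17/4) = 65323/22624

Δ: Δ0=-2, Δ1=2, Δ2=-1, Δ3=-3, Δ4=-4/3
row 1: diag=10, rhs=24; c'=3/10, d'=12/5
row 2: denom=8−3·3/10=71/10; d'=(-18−3·12/5)/(71/10)=-252/71
row 3: denom=4−1·10/71=274/71; d'=(-12−1·-252/71)/(274/71)=-300/137
row 4: denom=8−1·71/274=2121/274; d'=(10−1·-300/137)/(2121/274)=3340/2121
back: M4=3340/2121
back: M3=-300/137−71/274·3340/2121=-5510/2121
back: M2=-252/71−10/71·-5510/2121=-6752/2121
back: M1=12/5−3/10·-6752/2121=2372/707
M: M0=0, M1=2372/707, M2=-6752/2121, M3=-5510/2121, M4=3340/2121, M5=0
seg 0: a=2, c=M0/2=0, d=(M1−M0)/(6·2)=593/2121, b=Δ0−h0·(2M0+M1)/6=-6614/2121
seg 1: a=-2, c=M1/2=1186/707, d=(M2−M1)/(6·3)=-6934/19089, b=Δ1−h1·(2M1+M2)/6=502/2121
seg 2: a=4, c=M2/2=-3376/2121, d=(M3−M2)/(6·1)=69/707, b=Δ2−h2·(2M2+M3)/6=1048/2121
seg 3: a=3, c=M3/2=-2755/2121, d=(M4−M3)/(6·1)=1475/2121, b=Δ3−h3·(2M3+M4)/6=-5083/2121
seg 4: a=0, c=M4/2=1670/2121, d=(M5−M4)/(6·3)=-1670/19089, b=Δ4−h4·(2M4+M5)/6=-2056/707
t_q=17/4 → seg 1, τ=9/4; S=-2+502/2121·τ+1186/707·τ²+-6934/19089·τ³=65323/22624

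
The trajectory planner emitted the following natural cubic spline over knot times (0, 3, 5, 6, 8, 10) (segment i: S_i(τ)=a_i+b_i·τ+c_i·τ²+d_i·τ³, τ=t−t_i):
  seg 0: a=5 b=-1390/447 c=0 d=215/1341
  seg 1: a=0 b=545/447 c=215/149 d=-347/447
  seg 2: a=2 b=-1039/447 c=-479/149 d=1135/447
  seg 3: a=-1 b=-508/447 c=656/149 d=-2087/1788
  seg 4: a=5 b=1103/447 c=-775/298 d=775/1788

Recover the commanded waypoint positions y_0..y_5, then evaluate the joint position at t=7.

y_0 = S_0(0) = a_0 = 5
y_1 = S_1(0) = a_1 = 0
y_2 = S_2(0) = a_2 = 2
y_3 = S_3(0) = a_3 = -1
y_4 = S_4(0) = a_4 = 5
y_5 = S_4(2) = 3
t_q=7 is in segment 3 (τ=1); S_3(τ)=655/596

y_0=5 y_1=0 y_2=2 y_3=-1 y_4=5 y_5=3
S(7) = 655/596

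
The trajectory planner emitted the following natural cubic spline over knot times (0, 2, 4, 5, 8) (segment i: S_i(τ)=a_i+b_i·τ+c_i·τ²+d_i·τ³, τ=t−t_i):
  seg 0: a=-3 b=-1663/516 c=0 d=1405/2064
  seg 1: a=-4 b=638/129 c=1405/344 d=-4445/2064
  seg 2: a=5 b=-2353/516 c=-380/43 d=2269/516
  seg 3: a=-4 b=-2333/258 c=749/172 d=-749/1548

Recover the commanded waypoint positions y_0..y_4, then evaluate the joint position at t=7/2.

y_0 = S_0(0) = a_0 = -3
y_1 = S_1(0) = a_1 = -4
y_2 = S_2(0) = a_2 = 5
y_3 = S_3(0) = a_3 = -4
y_4 = S_3(3) = -5
t_q=7/2 is in segment 1 (τ=3/2); S_1(τ)=29391/5504

y_0=-3 y_1=-4 y_2=5 y_3=-4 y_4=-5
S(7/2) = 29391/5504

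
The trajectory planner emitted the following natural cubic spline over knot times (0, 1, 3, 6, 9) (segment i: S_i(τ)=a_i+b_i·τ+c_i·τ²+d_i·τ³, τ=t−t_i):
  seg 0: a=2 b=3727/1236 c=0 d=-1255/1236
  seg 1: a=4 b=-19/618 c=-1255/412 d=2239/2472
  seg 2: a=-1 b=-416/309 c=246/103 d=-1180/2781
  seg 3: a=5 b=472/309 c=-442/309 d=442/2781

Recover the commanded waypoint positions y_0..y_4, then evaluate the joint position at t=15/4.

y_0=2 y_1=4 y_2=-1 y_3=5 y_4=1
S(15/4) = -1393/1648

y_0 = S_0(0) = a_0 = 2
y_1 = S_1(0) = a_1 = 4
y_2 = S_2(0) = a_2 = -1
y_3 = S_3(0) = a_3 = 5
y_4 = S_3(3) = 1
t_q=15/4 is in segment 2 (τ=3/4); S_2(τ)=-1393/1648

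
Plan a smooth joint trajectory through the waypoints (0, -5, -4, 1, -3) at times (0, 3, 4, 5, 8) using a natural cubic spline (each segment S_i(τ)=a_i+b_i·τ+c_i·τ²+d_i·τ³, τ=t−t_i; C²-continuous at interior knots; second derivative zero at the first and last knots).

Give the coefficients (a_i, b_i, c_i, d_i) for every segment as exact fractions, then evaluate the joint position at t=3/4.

  seg 0: a=0 b=-533/240 c=0 d=133/2160
  seg 1: a=-5 b=-67/120 c=133/240 d=241/240
  seg 2: a=-4 b=57/16 c=107/30 d=-511/240
  seg 3: a=1 b=517/120 c=-677/240 d=677/2160
S(3/4) = -1679/1024

Δ: Δ0=-5/3, Δ1=1, Δ2=5, Δ3=-4/3
row 1: diag=8, rhs=16; c'=1/8, d'=2
row 2: denom=4−1·1/8=31/8; d'=(24−1·2)/(31/8)=176/31
row 3: denom=8−1·8/31=240/31; d'=(-38−1·176/31)/(240/31)=-677/120
back: M3=-677/120
back: M2=176/31−8/31·-677/120=107/15
back: M1=2−1/8·107/15=133/120
M: M0=0, M1=133/120, M2=107/15, M3=-677/120, M4=0
seg 0: a=0, c=M0/2=0, d=(M1−M0)/(6·3)=133/2160, b=Δ0−h0·(2M0+M1)/6=-533/240
seg 1: a=-5, c=M1/2=133/240, d=(M2−M1)/(6·1)=241/240, b=Δ1−h1·(2M1+M2)/6=-67/120
seg 2: a=-4, c=M2/2=107/30, d=(M3−M2)/(6·1)=-511/240, b=Δ2−h2·(2M2+M3)/6=57/16
seg 3: a=1, c=M3/2=-677/240, d=(M4−M3)/(6·3)=677/2160, b=Δ3−h3·(2M3+M4)/6=517/120
t_q=3/4 → seg 0, τ=3/4; S=0+-533/240·τ+0·τ²+133/2160·τ³=-1679/1024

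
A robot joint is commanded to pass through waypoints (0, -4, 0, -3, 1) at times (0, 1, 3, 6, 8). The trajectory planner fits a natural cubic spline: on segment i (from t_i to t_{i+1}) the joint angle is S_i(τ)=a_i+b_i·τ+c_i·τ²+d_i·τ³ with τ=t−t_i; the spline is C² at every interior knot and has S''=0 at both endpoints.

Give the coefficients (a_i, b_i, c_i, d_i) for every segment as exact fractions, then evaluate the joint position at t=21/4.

Δ: Δ0=-4, Δ1=2, Δ2=-1, Δ3=2
row 1: diag=6, rhs=36; c'=1/3, d'=6
row 2: denom=10−2·1/3=28/3; d'=(-18−2·6)/(28/3)=-45/14
row 3: denom=10−3·9/28=253/28; d'=(18−3·-45/14)/(253/28)=774/253
back: M3=774/253
back: M2=-45/14−9/28·774/253=-1062/253
back: M1=6−1/3·-1062/253=1872/253
M: M0=0, M1=1872/253, M2=-1062/253, M3=774/253, M4=0
seg 0: a=0, c=M0/2=0, d=(M1−M0)/(6·1)=312/253, b=Δ0−h0·(2M0+M1)/6=-1324/253
seg 1: a=-4, c=M1/2=936/253, d=(M2−M1)/(6·2)=-489/506, b=Δ1−h1·(2M1+M2)/6=-388/253
seg 2: a=0, c=M2/2=-531/253, d=(M3−M2)/(6·3)=102/253, b=Δ2−h2·(2M2+M3)/6=422/253
seg 3: a=-3, c=M3/2=387/253, d=(M4−M3)/(6·2)=-129/506, b=Δ3−h3·(2M3+M4)/6=-10/253
t_q=21/4 → seg 2, τ=9/4; S=0+422/253·τ+-531/253·τ²+102/253·τ³=-18459/8096

  seg 0: a=0 b=-1324/253 c=0 d=312/253
  seg 1: a=-4 b=-388/253 c=936/253 d=-489/506
  seg 2: a=0 b=422/253 c=-531/253 d=102/253
  seg 3: a=-3 b=-10/253 c=387/253 d=-129/506
S(21/4) = -18459/8096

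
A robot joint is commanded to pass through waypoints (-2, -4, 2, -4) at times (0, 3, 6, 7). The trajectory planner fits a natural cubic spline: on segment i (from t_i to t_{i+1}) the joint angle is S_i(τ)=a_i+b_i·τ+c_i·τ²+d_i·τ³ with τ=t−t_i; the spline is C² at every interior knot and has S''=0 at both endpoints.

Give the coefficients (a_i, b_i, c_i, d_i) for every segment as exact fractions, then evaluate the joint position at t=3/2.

Δ: Δ0=-2/3, Δ1=2, Δ2=-6
row 1: diag=12, rhs=16; c'=1/4, d'=4/3
row 2: denom=8−3·1/4=29/4; d'=(-48−3·4/3)/(29/4)=-208/29
back: M2=-208/29
back: M1=4/3−1/4·-208/29=272/87
M: M0=0, M1=272/87, M2=-208/29, M3=0
seg 0: a=-2, c=M0/2=0, d=(M1−M0)/(6·3)=136/783, b=Δ0−h0·(2M0+M1)/6=-194/87
seg 1: a=-4, c=M1/2=136/87, d=(M2−M1)/(6·3)=-448/783, b=Δ1−h1·(2M1+M2)/6=214/87
seg 2: a=2, c=M2/2=-104/29, d=(M3−M2)/(6·1)=104/87, b=Δ2−h2·(2M2+M3)/6=-314/87
t_q=3/2 → seg 0, τ=3/2; S=-2+-194/87·τ+0·τ²+136/783·τ³=-138/29

  seg 0: a=-2 b=-194/87 c=0 d=136/783
  seg 1: a=-4 b=214/87 c=136/87 d=-448/783
  seg 2: a=2 b=-314/87 c=-104/29 d=104/87
S(3/2) = -138/29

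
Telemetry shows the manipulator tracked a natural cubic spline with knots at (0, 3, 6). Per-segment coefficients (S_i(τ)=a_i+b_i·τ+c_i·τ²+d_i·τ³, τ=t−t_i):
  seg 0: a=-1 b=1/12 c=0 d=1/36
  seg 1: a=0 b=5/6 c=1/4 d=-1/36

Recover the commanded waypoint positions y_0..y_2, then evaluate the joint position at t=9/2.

y_0 = S_0(0) = a_0 = -1
y_1 = S_1(0) = a_1 = 0
y_2 = S_1(3) = 4
t_q=9/2 is in segment 1 (τ=3/2); S_1(τ)=55/32

y_0=-1 y_1=0 y_2=4
S(9/2) = 55/32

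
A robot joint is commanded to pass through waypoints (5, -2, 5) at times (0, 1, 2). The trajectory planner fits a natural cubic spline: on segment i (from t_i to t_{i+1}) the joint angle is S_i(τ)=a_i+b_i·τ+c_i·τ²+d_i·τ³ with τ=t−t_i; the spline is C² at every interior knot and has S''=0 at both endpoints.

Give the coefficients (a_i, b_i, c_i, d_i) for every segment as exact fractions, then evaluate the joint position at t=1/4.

  seg 0: a=5 b=-21/2 c=0 d=7/2
  seg 1: a=-2 b=0 c=21/2 d=-7/2
S(1/4) = 311/128

Δ: Δ0=-7, Δ1=7
row 1: diag=4, rhs=84; c'=1/4, d'=21
back: M1=21
M: M0=0, M1=21, M2=0
seg 0: a=5, c=M0/2=0, d=(M1−M0)/(6·1)=7/2, b=Δ0−h0·(2M0+M1)/6=-21/2
seg 1: a=-2, c=M1/2=21/2, d=(M2−M1)/(6·1)=-7/2, b=Δ1−h1·(2M1+M2)/6=0
t_q=1/4 → seg 0, τ=1/4; S=5+-21/2·τ+0·τ²+7/2·τ³=311/128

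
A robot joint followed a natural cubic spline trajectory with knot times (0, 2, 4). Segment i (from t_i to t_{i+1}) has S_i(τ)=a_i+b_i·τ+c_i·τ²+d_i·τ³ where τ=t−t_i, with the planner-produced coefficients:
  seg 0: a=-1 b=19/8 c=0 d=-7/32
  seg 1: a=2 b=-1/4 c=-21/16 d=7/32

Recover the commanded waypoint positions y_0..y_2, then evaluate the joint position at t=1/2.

y_0 = S_0(0) = a_0 = -1
y_1 = S_1(0) = a_1 = 2
y_2 = S_1(2) = -2
t_q=1/2 is in segment 0 (τ=1/2); S_0(τ)=41/256

y_0=-1 y_1=2 y_2=-2
S(1/2) = 41/256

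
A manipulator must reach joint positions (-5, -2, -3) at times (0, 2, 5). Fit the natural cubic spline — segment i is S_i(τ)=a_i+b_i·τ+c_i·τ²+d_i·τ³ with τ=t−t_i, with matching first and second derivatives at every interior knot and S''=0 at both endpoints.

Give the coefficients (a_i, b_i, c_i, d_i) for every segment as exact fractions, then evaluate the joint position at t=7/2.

  seg 0: a=-5 b=28/15 c=0 d=-11/120
  seg 1: a=-2 b=23/30 c=-11/20 d=11/180
S(7/2) = -301/160

Δ: Δ0=3/2, Δ1=-1/3
row 1: diag=10, rhs=-11; c'=3/10, d'=-11/10
back: M1=-11/10
M: M0=0, M1=-11/10, M2=0
seg 0: a=-5, c=M0/2=0, d=(M1−M0)/(6·2)=-11/120, b=Δ0−h0·(2M0+M1)/6=28/15
seg 1: a=-2, c=M1/2=-11/20, d=(M2−M1)/(6·3)=11/180, b=Δ1−h1·(2M1+M2)/6=23/30
t_q=7/2 → seg 1, τ=3/2; S=-2+23/30·τ+-11/20·τ²+11/180·τ³=-301/160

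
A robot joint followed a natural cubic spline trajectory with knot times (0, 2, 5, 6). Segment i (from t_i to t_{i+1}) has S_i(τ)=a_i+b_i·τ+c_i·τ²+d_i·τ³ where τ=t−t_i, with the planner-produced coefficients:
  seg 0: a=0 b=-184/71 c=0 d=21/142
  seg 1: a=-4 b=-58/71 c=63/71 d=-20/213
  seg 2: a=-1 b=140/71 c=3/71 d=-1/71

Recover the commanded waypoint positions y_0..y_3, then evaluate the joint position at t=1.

y_0=0 y_1=-4 y_2=-1 y_3=1
S(1) = -347/142

y_0 = S_0(0) = a_0 = 0
y_1 = S_1(0) = a_1 = -4
y_2 = S_2(0) = a_2 = -1
y_3 = S_2(1) = 1
t_q=1 is in segment 0 (τ=1); S_0(τ)=-347/142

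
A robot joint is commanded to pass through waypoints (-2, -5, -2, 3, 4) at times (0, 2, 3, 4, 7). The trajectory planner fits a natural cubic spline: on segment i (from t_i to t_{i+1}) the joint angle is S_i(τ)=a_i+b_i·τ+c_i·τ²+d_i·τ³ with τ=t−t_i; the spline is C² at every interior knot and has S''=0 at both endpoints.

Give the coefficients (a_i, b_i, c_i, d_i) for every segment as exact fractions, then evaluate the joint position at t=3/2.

Δ: Δ0=-3/2, Δ1=3, Δ2=5, Δ3=1/3
row 1: diag=6, rhs=27; c'=1/6, d'=9/2
row 2: denom=4−1·1/6=23/6; d'=(12−1·9/2)/(23/6)=45/23
row 3: denom=8−1·6/23=178/23; d'=(-28−1·45/23)/(178/23)=-689/178
back: M3=-689/178
back: M2=45/23−6/23·-689/178=264/89
back: M1=9/2−1/6·264/89=713/178
M: M0=0, M1=713/178, M2=264/89, M3=-689/178, M4=0
seg 0: a=-2, c=M0/2=0, d=(M1−M0)/(6·2)=713/2136, b=Δ0−h0·(2M0+M1)/6=-757/267
seg 1: a=-5, c=M1/2=713/356, d=(M2−M1)/(6·1)=-185/1068, b=Δ1−h1·(2M1+M2)/6=625/534
seg 2: a=-2, c=M2/2=132/89, d=(M3−M2)/(6·1)=-1217/1068, b=Δ2−h2·(2M2+M3)/6=4973/1068
seg 3: a=3, c=M3/2=-689/356, d=(M4−M3)/(6·3)=689/3204, b=Δ3−h3·(2M3+M4)/6=2245/534
t_q=3/2 → seg 0, τ=3/2; S=-2+-757/267·τ+0·τ²+713/2136·τ³=-29199/5696

  seg 0: a=-2 b=-757/267 c=0 d=713/2136
  seg 1: a=-5 b=625/534 c=713/356 d=-185/1068
  seg 2: a=-2 b=4973/1068 c=132/89 d=-1217/1068
  seg 3: a=3 b=2245/534 c=-689/356 d=689/3204
S(3/2) = -29199/5696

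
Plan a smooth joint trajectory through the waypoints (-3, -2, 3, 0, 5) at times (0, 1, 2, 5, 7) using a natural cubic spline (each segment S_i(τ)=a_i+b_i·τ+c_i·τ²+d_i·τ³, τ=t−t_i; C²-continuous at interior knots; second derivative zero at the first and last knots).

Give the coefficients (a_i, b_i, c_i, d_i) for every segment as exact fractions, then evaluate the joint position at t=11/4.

Δ: Δ0=1, Δ1=5, Δ2=-1, Δ3=5/2
row 1: diag=4, rhs=24; c'=1/4, d'=6
row 2: denom=8−1·1/4=31/4; d'=(-36−1·6)/(31/4)=-168/31
row 3: denom=10−3·12/31=274/31; d'=(21−3·-168/31)/(274/31)=1155/274
back: M3=1155/274
back: M2=-168/31−12/31·1155/274=-966/137
back: M1=6−1/4·-966/137=2127/274
M: M0=0, M1=2127/274, M2=-966/137, M3=1155/274, M4=0
seg 0: a=-3, c=M0/2=0, d=(M1−M0)/(6·1)=709/548, b=Δ0−h0·(2M0+M1)/6=-161/548
seg 1: a=-2, c=M1/2=2127/548, d=(M2−M1)/(6·1)=-1353/548, b=Δ1−h1·(2M1+M2)/6=983/274
seg 2: a=3, c=M2/2=-483/137, d=(M3−M2)/(6·3)=343/548, b=Δ2−h2·(2M2+M3)/6=2161/548
seg 3: a=0, c=M3/2=1155/548, d=(M4−M3)/(6·2)=-385/1096, b=Δ3−h3·(2M3+M4)/6=-85/274
t_q=11/4 → seg 2, τ=3/4; S=3+2161/548·τ+-483/137·τ²+343/548·τ³=148653/35072

  seg 0: a=-3 b=-161/548 c=0 d=709/548
  seg 1: a=-2 b=983/274 c=2127/548 d=-1353/548
  seg 2: a=3 b=2161/548 c=-483/137 d=343/548
  seg 3: a=0 b=-85/274 c=1155/548 d=-385/1096
S(11/4) = 148653/35072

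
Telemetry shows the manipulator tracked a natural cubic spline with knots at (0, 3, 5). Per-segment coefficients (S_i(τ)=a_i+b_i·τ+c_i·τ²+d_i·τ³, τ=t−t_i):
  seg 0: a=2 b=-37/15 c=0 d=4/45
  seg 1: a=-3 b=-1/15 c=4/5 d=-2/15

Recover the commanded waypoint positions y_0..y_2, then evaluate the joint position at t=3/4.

y_0=2 y_1=-3 y_2=-1
S(3/4) = 3/16

y_0 = S_0(0) = a_0 = 2
y_1 = S_1(0) = a_1 = -3
y_2 = S_1(2) = -1
t_q=3/4 is in segment 0 (τ=3/4); S_0(τ)=3/16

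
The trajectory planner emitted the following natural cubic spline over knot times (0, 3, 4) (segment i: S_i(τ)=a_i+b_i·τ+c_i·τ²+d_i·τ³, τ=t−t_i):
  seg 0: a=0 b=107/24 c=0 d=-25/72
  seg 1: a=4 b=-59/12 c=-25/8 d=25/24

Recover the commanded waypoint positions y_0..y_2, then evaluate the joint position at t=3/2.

y_0=0 y_1=4 y_2=-3
S(3/2) = 353/64

y_0 = S_0(0) = a_0 = 0
y_1 = S_1(0) = a_1 = 4
y_2 = S_1(1) = -3
t_q=3/2 is in segment 0 (τ=3/2); S_0(τ)=353/64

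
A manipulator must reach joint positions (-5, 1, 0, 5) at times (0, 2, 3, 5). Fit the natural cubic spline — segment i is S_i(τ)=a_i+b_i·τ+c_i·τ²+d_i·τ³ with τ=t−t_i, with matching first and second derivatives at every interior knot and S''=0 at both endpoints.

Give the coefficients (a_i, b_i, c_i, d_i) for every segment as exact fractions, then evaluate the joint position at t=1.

  seg 0: a=-5 b=32/7 c=0 d=-11/28
  seg 1: a=1 b=-1/7 c=-33/14 d=3/2
  seg 2: a=0 b=-5/14 c=15/7 d=-5/14
S(1) = -23/28

Δ: Δ0=3, Δ1=-1, Δ2=5/2
row 1: diag=6, rhs=-24; c'=1/6, d'=-4
row 2: denom=6−1·1/6=35/6; d'=(21−1·-4)/(35/6)=30/7
back: M2=30/7
back: M1=-4−1/6·30/7=-33/7
M: M0=0, M1=-33/7, M2=30/7, M3=0
seg 0: a=-5, c=M0/2=0, d=(M1−M0)/(6·2)=-11/28, b=Δ0−h0·(2M0+M1)/6=32/7
seg 1: a=1, c=M1/2=-33/14, d=(M2−M1)/(6·1)=3/2, b=Δ1−h1·(2M1+M2)/6=-1/7
seg 2: a=0, c=M2/2=15/7, d=(M3−M2)/(6·2)=-5/14, b=Δ2−h2·(2M2+M3)/6=-5/14
t_q=1 → seg 0, τ=1; S=-5+32/7·τ+0·τ²+-11/28·τ³=-23/28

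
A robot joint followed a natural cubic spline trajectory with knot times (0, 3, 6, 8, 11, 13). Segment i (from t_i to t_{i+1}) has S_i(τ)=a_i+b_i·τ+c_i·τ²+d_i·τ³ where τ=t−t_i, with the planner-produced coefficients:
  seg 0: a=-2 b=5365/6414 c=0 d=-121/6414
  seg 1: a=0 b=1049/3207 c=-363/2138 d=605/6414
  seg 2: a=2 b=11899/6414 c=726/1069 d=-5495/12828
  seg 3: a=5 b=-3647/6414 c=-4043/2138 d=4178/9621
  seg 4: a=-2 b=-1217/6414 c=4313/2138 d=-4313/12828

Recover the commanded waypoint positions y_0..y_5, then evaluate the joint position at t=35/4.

y_0=-2 y_1=0 y_2=2 y_3=5 y_4=-2 y_5=3
S(35/4) = 31583/8552

y_0 = S_0(0) = a_0 = -2
y_1 = S_1(0) = a_1 = 0
y_2 = S_2(0) = a_2 = 2
y_3 = S_3(0) = a_3 = 5
y_4 = S_4(0) = a_4 = -2
y_5 = S_4(2) = 3
t_q=35/4 is in segment 3 (τ=3/4); S_3(τ)=31583/8552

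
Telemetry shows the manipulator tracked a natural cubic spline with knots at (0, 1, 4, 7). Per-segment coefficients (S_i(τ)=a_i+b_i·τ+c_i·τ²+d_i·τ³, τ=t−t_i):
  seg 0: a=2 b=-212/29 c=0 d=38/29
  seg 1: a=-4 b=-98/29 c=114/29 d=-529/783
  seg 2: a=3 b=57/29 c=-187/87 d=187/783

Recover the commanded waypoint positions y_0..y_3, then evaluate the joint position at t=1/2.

y_0 = S_0(0) = a_0 = 2
y_1 = S_1(0) = a_1 = -4
y_2 = S_2(0) = a_2 = 3
y_3 = S_2(3) = -4
t_q=1/2 is in segment 0 (τ=1/2); S_0(τ)=-173/116

y_0=2 y_1=-4 y_2=3 y_3=-4
S(1/2) = -173/116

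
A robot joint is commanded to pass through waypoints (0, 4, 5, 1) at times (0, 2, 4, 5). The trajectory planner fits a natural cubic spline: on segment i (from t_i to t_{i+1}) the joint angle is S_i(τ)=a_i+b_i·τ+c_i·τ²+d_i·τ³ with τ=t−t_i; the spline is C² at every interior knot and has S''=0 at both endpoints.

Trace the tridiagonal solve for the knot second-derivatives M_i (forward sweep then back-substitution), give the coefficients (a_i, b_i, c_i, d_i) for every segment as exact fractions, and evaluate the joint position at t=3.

  seg 0: a=0 b=2 c=0 d=0
  seg 1: a=4 b=2 c=0 d=-3/8
  seg 2: a=5 b=-5/2 c=-9/4 d=3/4
S(3) = 45/8

Δ: Δ0=2, Δ1=1/2, Δ2=-4
row 1: diag=8, rhs=-9; c'=1/4, d'=-9/8
row 2: denom=6−2·1/4=11/2; d'=(-27−2·-9/8)/(11/2)=-9/2
back: M2=-9/2
back: M1=-9/8−1/4·-9/2=0
M: M0=0, M1=0, M2=-9/2, M3=0
seg 0: a=0, c=M0/2=0, d=(M1−M0)/(6·2)=0, b=Δ0−h0·(2M0+M1)/6=2
seg 1: a=4, c=M1/2=0, d=(M2−M1)/(6·2)=-3/8, b=Δ1−h1·(2M1+M2)/6=2
seg 2: a=5, c=M2/2=-9/4, d=(M3−M2)/(6·1)=3/4, b=Δ2−h2·(2M2+M3)/6=-5/2
t_q=3 → seg 1, τ=1; S=4+2·τ+0·τ²+-3/8·τ³=45/8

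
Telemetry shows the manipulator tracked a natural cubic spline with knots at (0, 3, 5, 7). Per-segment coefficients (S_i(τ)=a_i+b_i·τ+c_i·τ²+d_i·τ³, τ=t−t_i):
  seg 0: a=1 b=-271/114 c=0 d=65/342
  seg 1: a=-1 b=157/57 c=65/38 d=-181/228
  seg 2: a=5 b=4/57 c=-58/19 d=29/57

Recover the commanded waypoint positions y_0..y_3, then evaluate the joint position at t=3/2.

y_0 = S_0(0) = a_0 = 1
y_1 = S_1(0) = a_1 = -1
y_2 = S_2(0) = a_2 = 5
y_3 = S_2(2) = -3
t_q=3/2 is in segment 0 (τ=3/2); S_0(τ)=-585/304

y_0=1 y_1=-1 y_2=5 y_3=-3
S(3/2) = -585/304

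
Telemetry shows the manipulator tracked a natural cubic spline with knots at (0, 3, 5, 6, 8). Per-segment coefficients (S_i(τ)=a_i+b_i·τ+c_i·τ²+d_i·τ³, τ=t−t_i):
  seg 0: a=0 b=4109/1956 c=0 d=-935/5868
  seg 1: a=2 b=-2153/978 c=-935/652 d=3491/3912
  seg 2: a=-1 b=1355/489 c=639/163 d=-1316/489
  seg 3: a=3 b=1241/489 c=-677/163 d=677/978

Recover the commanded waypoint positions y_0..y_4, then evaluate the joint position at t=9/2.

y_0=0 y_1=2 y_2=-1 y_3=3 y_4=-3
S(9/2) = -15825/10432

y_0 = S_0(0) = a_0 = 0
y_1 = S_1(0) = a_1 = 2
y_2 = S_2(0) = a_2 = -1
y_3 = S_3(0) = a_3 = 3
y_4 = S_3(2) = -3
t_q=9/2 is in segment 1 (τ=3/2); S_1(τ)=-15825/10432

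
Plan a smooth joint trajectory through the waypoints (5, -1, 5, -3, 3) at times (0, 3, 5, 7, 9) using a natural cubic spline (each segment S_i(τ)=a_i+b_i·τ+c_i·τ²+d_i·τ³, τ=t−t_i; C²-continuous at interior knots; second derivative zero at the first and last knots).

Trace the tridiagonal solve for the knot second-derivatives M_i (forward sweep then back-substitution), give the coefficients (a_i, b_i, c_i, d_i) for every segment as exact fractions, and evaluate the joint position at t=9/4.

Δ: Δ0=-2, Δ1=3, Δ2=-4, Δ3=3
row 1: diag=10, rhs=30; c'=1/5, d'=3
row 2: denom=8−2·1/5=38/5; d'=(-42−2·3)/(38/5)=-120/19
row 3: denom=8−2·5/19=142/19; d'=(42−2·-120/19)/(142/19)=519/71
back: M3=519/71
back: M2=-120/19−5/19·519/71=-585/71
back: M1=3−1/5·-585/71=330/71
M: M0=0, M1=330/71, M2=-585/71, M3=519/71, M4=0
seg 0: a=5, c=M0/2=0, d=(M1−M0)/(6·3)=55/213, b=Δ0−h0·(2M0+M1)/6=-307/71
seg 1: a=-1, c=M1/2=165/71, d=(M2−M1)/(6·2)=-305/284, b=Δ1−h1·(2M1+M2)/6=188/71
seg 2: a=5, c=M2/2=-585/142, d=(M3−M2)/(6·2)=92/71, b=Δ2−h2·(2M2+M3)/6=-67/71
seg 3: a=-3, c=M3/2=519/142, d=(M4−M3)/(6·2)=-173/284, b=Δ3−h3·(2M3+M4)/6=-133/71
t_q=9/4 → seg 0, τ=9/4; S=5+-307/71·τ+0·τ²+55/213·τ³=-8123/4544

  seg 0: a=5 b=-307/71 c=0 d=55/213
  seg 1: a=-1 b=188/71 c=165/71 d=-305/284
  seg 2: a=5 b=-67/71 c=-585/142 d=92/71
  seg 3: a=-3 b=-133/71 c=519/142 d=-173/284
S(9/4) = -8123/4544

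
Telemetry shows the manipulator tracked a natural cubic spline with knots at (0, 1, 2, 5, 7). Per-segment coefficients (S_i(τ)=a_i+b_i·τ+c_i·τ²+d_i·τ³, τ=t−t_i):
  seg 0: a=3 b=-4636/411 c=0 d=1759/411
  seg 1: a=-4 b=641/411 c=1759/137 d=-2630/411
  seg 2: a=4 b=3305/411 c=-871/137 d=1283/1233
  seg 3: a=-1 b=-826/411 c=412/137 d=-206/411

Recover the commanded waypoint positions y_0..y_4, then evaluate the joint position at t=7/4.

y_0 = S_0(0) = a_0 = 3
y_1 = S_1(0) = a_1 = -4
y_2 = S_2(0) = a_2 = 4
y_3 = S_3(0) = a_3 = -1
y_4 = S_3(2) = 3
t_q=7/4 is in segment 1 (τ=3/4); S_1(τ)=7419/4384

y_0=3 y_1=-4 y_2=4 y_3=-1 y_4=3
S(7/4) = 7419/4384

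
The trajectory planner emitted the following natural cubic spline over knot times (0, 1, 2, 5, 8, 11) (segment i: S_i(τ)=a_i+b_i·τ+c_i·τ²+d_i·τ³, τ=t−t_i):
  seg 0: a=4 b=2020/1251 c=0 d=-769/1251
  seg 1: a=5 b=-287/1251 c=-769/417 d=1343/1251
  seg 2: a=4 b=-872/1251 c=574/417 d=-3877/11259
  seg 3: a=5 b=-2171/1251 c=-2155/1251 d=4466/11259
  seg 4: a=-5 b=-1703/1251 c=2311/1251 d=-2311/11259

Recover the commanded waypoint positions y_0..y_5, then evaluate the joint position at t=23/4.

y_0 = S_0(0) = a_0 = 4
y_1 = S_1(0) = a_1 = 5
y_2 = S_2(0) = a_2 = 4
y_3 = S_3(0) = a_3 = 5
y_4 = S_4(0) = a_4 = -5
y_5 = S_4(3) = 2
t_q=23/4 is in segment 3 (τ=3/4); S_3(τ)=12885/4448

y_0=4 y_1=5 y_2=4 y_3=5 y_4=-5 y_5=2
S(23/4) = 12885/4448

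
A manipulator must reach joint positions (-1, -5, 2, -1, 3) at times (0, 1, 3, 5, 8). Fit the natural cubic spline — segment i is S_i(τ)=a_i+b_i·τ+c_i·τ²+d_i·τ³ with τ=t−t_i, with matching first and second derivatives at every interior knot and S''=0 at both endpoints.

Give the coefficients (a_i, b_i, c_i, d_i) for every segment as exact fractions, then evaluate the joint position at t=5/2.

  seg 0: a=-1 b=-1759/312 c=0 d=511/312
  seg 1: a=-5 b=-113/156 c=511/104 d=-437/312
  seg 2: a=2 b=331/156 c=-363/104 d=131/156
  seg 3: a=-1 b=-275/156 c=161/104 d=-161/936
S(5/2) = 201/832

Δ: Δ0=-4, Δ1=7/2, Δ2=-3/2, Δ3=4/3
row 1: diag=6, rhs=45; c'=1/3, d'=15/2
row 2: denom=8−2·1/3=22/3; d'=(-30−2·15/2)/(22/3)=-135/22
row 3: denom=10−2·3/11=104/11; d'=(17−2·-135/22)/(104/11)=161/52
back: M3=161/52
back: M2=-135/22−3/11·161/52=-363/52
back: M1=15/2−1/3·-363/52=511/52
M: M0=0, M1=511/52, M2=-363/52, M3=161/52, M4=0
seg 0: a=-1, c=M0/2=0, d=(M1−M0)/(6·1)=511/312, b=Δ0−h0·(2M0+M1)/6=-1759/312
seg 1: a=-5, c=M1/2=511/104, d=(M2−M1)/(6·2)=-437/312, b=Δ1−h1·(2M1+M2)/6=-113/156
seg 2: a=2, c=M2/2=-363/104, d=(M3−M2)/(6·2)=131/156, b=Δ2−h2·(2M2+M3)/6=331/156
seg 3: a=-1, c=M3/2=161/104, d=(M4−M3)/(6·3)=-161/936, b=Δ3−h3·(2M3+M4)/6=-275/156
t_q=5/2 → seg 1, τ=3/2; S=-5+-113/156·τ+511/104·τ²+-437/312·τ³=201/832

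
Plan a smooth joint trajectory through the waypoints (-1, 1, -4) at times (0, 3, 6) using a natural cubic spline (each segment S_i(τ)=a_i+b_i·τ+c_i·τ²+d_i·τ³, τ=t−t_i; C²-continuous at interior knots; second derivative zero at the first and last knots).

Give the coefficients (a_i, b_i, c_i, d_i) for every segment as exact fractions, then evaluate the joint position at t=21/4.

Δ: Δ0=2/3, Δ1=-5/3
row 1: diag=12, rhs=-14; c'=1/4, d'=-7/6
back: M1=-7/6
M: M0=0, M1=-7/6, M2=0
seg 0: a=-1, c=M0/2=0, d=(M1−M0)/(6·3)=-7/108, b=Δ0−h0·(2M0+M1)/6=5/4
seg 1: a=1, c=M1/2=-7/12, d=(M2−M1)/(6·3)=7/108, b=Δ1−h1·(2M1+M2)/6=-1/2
t_q=21/4 → seg 1, τ=9/4; S=1+-1/2·τ+-7/12·τ²+7/108·τ³=-599/256

  seg 0: a=-1 b=5/4 c=0 d=-7/108
  seg 1: a=1 b=-1/2 c=-7/12 d=7/108
S(21/4) = -599/256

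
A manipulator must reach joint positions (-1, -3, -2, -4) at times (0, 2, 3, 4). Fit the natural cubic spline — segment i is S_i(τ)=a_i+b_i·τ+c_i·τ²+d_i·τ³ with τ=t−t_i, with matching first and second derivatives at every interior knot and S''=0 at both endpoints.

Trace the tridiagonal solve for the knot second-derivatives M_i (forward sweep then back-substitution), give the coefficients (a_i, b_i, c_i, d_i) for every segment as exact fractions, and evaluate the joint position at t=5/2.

Δ: Δ0=-1, Δ1=1, Δ2=-2
row 1: diag=6, rhs=12; c'=1/6, d'=2
row 2: denom=4−1·1/6=23/6; d'=(-18−1·2)/(23/6)=-120/23
back: M2=-120/23
back: M1=2−1/6·-120/23=66/23
M: M0=0, M1=66/23, M2=-120/23, M3=0
seg 0: a=-1, c=M0/2=0, d=(M1−M0)/(6·2)=11/46, b=Δ0−h0·(2M0+M1)/6=-45/23
seg 1: a=-3, c=M1/2=33/23, d=(M2−M1)/(6·1)=-31/23, b=Δ1−h1·(2M1+M2)/6=21/23
seg 2: a=-2, c=M2/2=-60/23, d=(M3−M2)/(6·1)=20/23, b=Δ2−h2·(2M2+M3)/6=-6/23
t_q=5/2 → seg 1, τ=1/2; S=-3+21/23·τ+33/23·τ²+-31/23·τ³=-433/184

  seg 0: a=-1 b=-45/23 c=0 d=11/46
  seg 1: a=-3 b=21/23 c=33/23 d=-31/23
  seg 2: a=-2 b=-6/23 c=-60/23 d=20/23
S(5/2) = -433/184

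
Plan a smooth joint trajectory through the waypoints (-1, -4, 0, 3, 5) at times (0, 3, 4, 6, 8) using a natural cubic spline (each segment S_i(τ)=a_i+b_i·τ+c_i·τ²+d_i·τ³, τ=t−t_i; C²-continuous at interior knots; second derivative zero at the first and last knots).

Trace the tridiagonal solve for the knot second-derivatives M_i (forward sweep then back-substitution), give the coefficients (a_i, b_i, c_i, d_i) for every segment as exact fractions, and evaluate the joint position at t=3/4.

  seg 0: a=-1 b=-1061/344 c=0 d=239/1032
  seg 1: a=-4 b=545/172 c=717/344 d=-431/344
  seg 2: a=0 b=1231/344 c=-72/43 d=437/1376
  seg 3: a=3 b=119/172 c=159/688 d=-53/1376
S(3/4) = -70793/22016

Δ: Δ0=-1, Δ1=4, Δ2=3/2, Δ3=1
row 1: diag=8, rhs=30; c'=1/8, d'=15/4
row 2: denom=6−1·1/8=47/8; d'=(-15−1·15/4)/(47/8)=-150/47
row 3: denom=8−2·16/47=344/47; d'=(-3−2·-150/47)/(344/47)=159/344
back: M3=159/344
back: M2=-150/47−16/47·159/344=-144/43
back: M1=15/4−1/8·-144/43=717/172
M: M0=0, M1=717/172, M2=-144/43, M3=159/344, M4=0
seg 0: a=-1, c=M0/2=0, d=(M1−M0)/(6·3)=239/1032, b=Δ0−h0·(2M0+M1)/6=-1061/344
seg 1: a=-4, c=M1/2=717/344, d=(M2−M1)/(6·1)=-431/344, b=Δ1−h1·(2M1+M2)/6=545/172
seg 2: a=0, c=M2/2=-72/43, d=(M3−M2)/(6·2)=437/1376, b=Δ2−h2·(2M2+M3)/6=1231/344
seg 3: a=3, c=M3/2=159/688, d=(M4−M3)/(6·2)=-53/1376, b=Δ3−h3·(2M3+M4)/6=119/172
t_q=3/4 → seg 0, τ=3/4; S=-1+-1061/344·τ+0·τ²+239/1032·τ³=-70793/22016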